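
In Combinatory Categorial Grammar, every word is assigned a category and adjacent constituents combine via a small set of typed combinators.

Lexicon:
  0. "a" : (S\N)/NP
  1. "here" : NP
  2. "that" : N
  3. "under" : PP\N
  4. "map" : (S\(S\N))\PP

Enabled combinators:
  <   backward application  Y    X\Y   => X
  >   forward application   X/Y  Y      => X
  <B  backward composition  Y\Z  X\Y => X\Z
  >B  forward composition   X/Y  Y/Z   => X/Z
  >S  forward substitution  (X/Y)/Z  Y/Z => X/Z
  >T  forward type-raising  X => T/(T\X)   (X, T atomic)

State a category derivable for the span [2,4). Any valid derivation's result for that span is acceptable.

[0,5] S   <
  [0,2] S\N   >
    [0,1] "a" : (S\N)/NP
    [1,2] "here" : NP
  [2,5] S\(S\N)   <
    [2,4] PP   >
      [2,3] PP/(PP\N)   >T
        [2,3] "that" : N
      [3,4] "under" : PP\N
    [4,5] "map" : (S\(S\N))\PP

PP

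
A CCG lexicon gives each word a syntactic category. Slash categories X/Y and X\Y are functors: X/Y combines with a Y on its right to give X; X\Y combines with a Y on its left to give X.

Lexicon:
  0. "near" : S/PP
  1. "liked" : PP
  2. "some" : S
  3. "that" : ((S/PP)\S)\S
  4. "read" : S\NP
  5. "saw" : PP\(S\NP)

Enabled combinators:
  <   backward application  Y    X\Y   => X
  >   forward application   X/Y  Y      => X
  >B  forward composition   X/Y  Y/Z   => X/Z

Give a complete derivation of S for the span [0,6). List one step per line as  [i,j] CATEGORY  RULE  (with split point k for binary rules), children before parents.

[0,1] S/PP  lex  "near"
[1,2] PP  lex  "liked"
[0,2] S  >  k=1
[2,3] S  lex  "some"
[3,4] ((S/PP)\S)\S  lex  "that"
[2,4] (S/PP)\S  <  k=3
[0,4] S/PP  <  k=2
[4,5] S\NP  lex  "read"
[5,6] PP\(S\NP)  lex  "saw"
[4,6] PP  <  k=5
[0,6] S  >  k=4

[0,6] S   >
  [0,4] S/PP   <
    [0,2] S   >
      [0,1] "near" : S/PP
      [1,2] "liked" : PP
    [2,4] (S/PP)\S   <
      [2,3] "some" : S
      [3,4] "that" : ((S/PP)\S)\S
  [4,6] PP   <
    [4,5] "read" : S\NP
    [5,6] "saw" : PP\(S\NP)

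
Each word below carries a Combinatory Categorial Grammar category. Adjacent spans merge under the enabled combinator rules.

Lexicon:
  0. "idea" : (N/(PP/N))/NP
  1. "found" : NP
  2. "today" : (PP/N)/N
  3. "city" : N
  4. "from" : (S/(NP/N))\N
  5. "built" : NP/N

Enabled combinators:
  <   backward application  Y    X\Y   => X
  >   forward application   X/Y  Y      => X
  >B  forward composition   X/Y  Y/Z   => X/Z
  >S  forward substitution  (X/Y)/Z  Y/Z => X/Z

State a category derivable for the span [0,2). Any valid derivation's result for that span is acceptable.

[0,6] S   >
  [0,5] S/(NP/N)   <
    [0,4] N   >
      [0,2] N/(PP/N)   >
        [0,1] "idea" : (N/(PP/N))/NP
        [1,2] "found" : NP
      [2,4] PP/N   >
        [2,3] "today" : (PP/N)/N
        [3,4] "city" : N
    [4,5] "from" : (S/(NP/N))\N
  [5,6] "built" : NP/N

N/(PP/N)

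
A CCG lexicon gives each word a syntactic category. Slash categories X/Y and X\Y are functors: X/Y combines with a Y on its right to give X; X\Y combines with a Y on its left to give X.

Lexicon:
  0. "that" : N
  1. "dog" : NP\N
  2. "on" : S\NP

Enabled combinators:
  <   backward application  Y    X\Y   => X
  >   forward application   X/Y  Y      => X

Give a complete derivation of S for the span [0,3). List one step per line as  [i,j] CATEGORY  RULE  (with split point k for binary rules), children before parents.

[0,3] S   <
  [0,2] NP   <
    [0,1] "that" : N
    [1,2] "dog" : NP\N
  [2,3] "on" : S\NP

[0,1] N  lex  "that"
[1,2] NP\N  lex  "dog"
[0,2] NP  <  k=1
[2,3] S\NP  lex  "on"
[0,3] S  <  k=2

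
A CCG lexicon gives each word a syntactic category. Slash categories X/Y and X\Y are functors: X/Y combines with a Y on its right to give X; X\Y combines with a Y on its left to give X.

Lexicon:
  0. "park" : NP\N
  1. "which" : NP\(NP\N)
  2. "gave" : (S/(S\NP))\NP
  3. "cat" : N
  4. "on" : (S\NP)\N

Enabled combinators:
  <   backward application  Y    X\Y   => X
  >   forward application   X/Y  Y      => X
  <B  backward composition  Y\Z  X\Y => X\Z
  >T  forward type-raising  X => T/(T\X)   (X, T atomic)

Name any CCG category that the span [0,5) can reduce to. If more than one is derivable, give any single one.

S

[0,5] S   >
  [0,3] S/(S\NP)   <
    [0,2] NP   <
      [0,1] "park" : NP\N
      [1,2] "which" : NP\(NP\N)
    [2,3] "gave" : (S/(S\NP))\NP
  [3,5] S\NP   <
    [3,4] "cat" : N
    [4,5] "on" : (S\NP)\N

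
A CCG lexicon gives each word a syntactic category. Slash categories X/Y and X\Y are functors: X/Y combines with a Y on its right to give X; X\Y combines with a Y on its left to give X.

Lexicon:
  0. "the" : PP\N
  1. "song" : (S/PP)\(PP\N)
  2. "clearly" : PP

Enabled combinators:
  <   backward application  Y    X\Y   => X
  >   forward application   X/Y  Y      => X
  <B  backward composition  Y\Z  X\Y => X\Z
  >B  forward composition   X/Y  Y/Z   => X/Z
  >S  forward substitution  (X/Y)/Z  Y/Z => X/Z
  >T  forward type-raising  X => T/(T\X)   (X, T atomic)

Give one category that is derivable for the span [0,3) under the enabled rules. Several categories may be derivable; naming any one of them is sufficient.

[0,3] S   >
  [0,2] S/PP   <
    [0,1] "the" : PP\N
    [1,2] "song" : (S/PP)\(PP\N)
  [2,3] "clearly" : PP

S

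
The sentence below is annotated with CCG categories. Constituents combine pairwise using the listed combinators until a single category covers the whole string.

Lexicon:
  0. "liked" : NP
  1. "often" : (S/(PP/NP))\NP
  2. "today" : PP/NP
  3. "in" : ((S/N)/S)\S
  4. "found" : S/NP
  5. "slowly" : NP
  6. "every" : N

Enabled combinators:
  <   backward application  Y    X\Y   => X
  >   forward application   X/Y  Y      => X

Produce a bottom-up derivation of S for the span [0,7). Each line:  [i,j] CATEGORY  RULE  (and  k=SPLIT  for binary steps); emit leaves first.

[0,1] NP  lex  "liked"
[1,2] (S/(PP/NP))\NP  lex  "often"
[0,2] S/(PP/NP)  <  k=1
[2,3] PP/NP  lex  "today"
[0,3] S  >  k=2
[3,4] ((S/N)/S)\S  lex  "in"
[0,4] (S/N)/S  <  k=3
[4,5] S/NP  lex  "found"
[5,6] NP  lex  "slowly"
[4,6] S  >  k=5
[0,6] S/N  >  k=4
[6,7] N  lex  "every"
[0,7] S  >  k=6

[0,7] S   >
  [0,6] S/N   >
    [0,4] (S/N)/S   <
      [0,3] S   >
        [0,2] S/(PP/NP)   <
          [0,1] "liked" : NP
          [1,2] "often" : (S/(PP/NP))\NP
        [2,3] "today" : PP/NP
      [3,4] "in" : ((S/N)/S)\S
    [4,6] S   >
      [4,5] "found" : S/NP
      [5,6] "slowly" : NP
  [6,7] "every" : N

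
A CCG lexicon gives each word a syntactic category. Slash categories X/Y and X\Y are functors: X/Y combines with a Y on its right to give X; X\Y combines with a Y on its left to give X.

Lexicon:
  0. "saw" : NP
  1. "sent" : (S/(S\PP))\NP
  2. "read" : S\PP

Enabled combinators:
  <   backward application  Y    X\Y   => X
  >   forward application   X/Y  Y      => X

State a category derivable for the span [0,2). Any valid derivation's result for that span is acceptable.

[0,3] S   >
  [0,2] S/(S\PP)   <
    [0,1] "saw" : NP
    [1,2] "sent" : (S/(S\PP))\NP
  [2,3] "read" : S\PP

S/(S\PP)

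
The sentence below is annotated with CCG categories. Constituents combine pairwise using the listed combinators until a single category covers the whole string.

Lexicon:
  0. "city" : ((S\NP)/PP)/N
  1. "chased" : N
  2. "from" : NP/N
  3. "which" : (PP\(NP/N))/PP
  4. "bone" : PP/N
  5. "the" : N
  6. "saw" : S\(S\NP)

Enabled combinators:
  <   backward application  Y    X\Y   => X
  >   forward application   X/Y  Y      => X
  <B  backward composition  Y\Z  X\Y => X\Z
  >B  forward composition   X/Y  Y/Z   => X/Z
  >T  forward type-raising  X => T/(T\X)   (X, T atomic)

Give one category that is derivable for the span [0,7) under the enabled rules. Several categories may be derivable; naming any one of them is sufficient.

[0,7] S   <
  [0,6] S\NP   >
    [0,2] (S\NP)/PP   >
      [0,1] "city" : ((S\NP)/PP)/N
      [1,2] "chased" : N
    [2,6] PP   <
      [2,3] "from" : NP/N
      [3,6] PP\(NP/N)   >
        [3,4] "which" : (PP\(NP/N))/PP
        [4,6] PP   >
          [4,5] "bone" : PP/N
          [5,6] "the" : N
  [6,7] "saw" : S\(S\NP)

S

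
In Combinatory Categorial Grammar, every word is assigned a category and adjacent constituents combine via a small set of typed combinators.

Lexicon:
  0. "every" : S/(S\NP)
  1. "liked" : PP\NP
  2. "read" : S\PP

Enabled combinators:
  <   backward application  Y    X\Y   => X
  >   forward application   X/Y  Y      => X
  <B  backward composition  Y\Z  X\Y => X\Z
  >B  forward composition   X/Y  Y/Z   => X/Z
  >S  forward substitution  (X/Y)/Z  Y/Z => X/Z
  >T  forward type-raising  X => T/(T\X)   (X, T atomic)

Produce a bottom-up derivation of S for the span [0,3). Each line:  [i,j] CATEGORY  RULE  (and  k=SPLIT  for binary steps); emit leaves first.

[0,1] S/(S\NP)  lex  "every"
[1,2] PP\NP  lex  "liked"
[2,3] S\PP  lex  "read"
[1,3] S\NP  <B  k=2
[0,3] S  >  k=1

[0,3] S   >
  [0,1] "every" : S/(S\NP)
  [1,3] S\NP   <B
    [1,2] "liked" : PP\NP
    [2,3] "read" : S\PP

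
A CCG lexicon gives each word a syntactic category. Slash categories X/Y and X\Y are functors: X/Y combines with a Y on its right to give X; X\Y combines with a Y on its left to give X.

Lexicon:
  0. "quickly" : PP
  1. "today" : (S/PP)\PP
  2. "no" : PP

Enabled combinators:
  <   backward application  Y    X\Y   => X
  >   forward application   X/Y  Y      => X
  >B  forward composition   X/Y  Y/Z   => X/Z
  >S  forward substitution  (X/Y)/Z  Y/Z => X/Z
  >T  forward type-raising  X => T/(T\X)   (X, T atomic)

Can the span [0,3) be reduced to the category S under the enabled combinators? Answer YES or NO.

YES

[0,3] S   >
  [0,2] S/PP   <
    [0,1] "quickly" : PP
    [1,2] "today" : (S/PP)\PP
  [2,3] "no" : PP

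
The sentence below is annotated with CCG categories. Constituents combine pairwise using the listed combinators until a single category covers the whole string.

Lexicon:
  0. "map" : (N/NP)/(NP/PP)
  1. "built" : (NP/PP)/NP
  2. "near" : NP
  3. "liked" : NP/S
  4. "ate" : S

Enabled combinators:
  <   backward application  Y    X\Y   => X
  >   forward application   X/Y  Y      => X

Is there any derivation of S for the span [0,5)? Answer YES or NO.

NO

(N/NP)/(NP/PP) (NP/PP)/NP NP NP/S S
CKY chart[0,5] = {N}; S ∉ chart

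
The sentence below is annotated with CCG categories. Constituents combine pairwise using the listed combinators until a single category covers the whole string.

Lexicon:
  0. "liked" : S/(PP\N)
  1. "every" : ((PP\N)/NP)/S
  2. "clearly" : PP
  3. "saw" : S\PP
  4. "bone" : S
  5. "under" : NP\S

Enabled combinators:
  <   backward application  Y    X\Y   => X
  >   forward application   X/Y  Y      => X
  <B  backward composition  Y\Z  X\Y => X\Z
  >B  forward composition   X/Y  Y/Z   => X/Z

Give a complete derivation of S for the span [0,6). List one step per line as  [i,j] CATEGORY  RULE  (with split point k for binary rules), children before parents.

[0,1] S/(PP\N)  lex  "liked"
[1,2] ((PP\N)/NP)/S  lex  "every"
[2,3] PP  lex  "clearly"
[3,4] S\PP  lex  "saw"
[2,4] S  <  k=3
[1,4] (PP\N)/NP  >  k=2
[0,4] S/NP  >B  k=1
[4,5] S  lex  "bone"
[5,6] NP\S  lex  "under"
[4,6] NP  <  k=5
[0,6] S  >  k=4

[0,6] S   >
  [0,4] S/NP   >B
    [0,1] "liked" : S/(PP\N)
    [1,4] (PP\N)/NP   >
      [1,2] "every" : ((PP\N)/NP)/S
      [2,4] S   <
        [2,3] "clearly" : PP
        [3,4] "saw" : S\PP
  [4,6] NP   <
    [4,5] "bone" : S
    [5,6] "under" : NP\S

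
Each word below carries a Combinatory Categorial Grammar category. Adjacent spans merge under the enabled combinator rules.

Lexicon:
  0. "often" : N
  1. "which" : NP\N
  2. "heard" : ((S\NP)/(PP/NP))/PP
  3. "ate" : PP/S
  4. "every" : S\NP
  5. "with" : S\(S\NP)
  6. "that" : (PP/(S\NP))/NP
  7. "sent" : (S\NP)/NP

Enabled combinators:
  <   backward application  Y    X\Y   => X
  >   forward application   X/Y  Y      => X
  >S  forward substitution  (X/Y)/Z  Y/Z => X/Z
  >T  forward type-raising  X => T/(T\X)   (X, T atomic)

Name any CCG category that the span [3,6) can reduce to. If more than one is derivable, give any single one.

PP

[0,8] S   <
  [0,2] NP   >
    [0,1] NP/(NP\N)   >T
      [0,1] "often" : N
    [1,2] "which" : NP\N
  [2,8] S\NP   >
    [2,6] (S\NP)/(PP/NP)   >
      [2,3] "heard" : ((S\NP)/(PP/NP))/PP
      [3,6] PP   >
        [3,4] "ate" : PP/S
        [4,6] S   <
          [4,5] "every" : S\NP
          [5,6] "with" : S\(S\NP)
    [6,8] PP/NP   >S
      [6,7] "that" : (PP/(S\NP))/NP
      [7,8] "sent" : (S\NP)/NP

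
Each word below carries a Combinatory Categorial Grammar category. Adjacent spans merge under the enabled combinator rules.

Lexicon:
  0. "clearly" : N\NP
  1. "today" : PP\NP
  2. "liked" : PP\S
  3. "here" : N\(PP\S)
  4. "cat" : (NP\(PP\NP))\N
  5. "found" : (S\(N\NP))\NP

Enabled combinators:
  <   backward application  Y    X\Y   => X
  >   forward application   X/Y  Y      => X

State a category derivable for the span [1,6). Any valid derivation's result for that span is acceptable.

[0,6] S   <
  [0,1] "clearly" : N\NP
  [1,6] S\(N\NP)   <
    [1,5] NP   <
      [1,2] "today" : PP\NP
      [2,5] NP\(PP\NP)   <
        [2,4] N   <
          [2,3] "liked" : PP\S
          [3,4] "here" : N\(PP\S)
        [4,5] "cat" : (NP\(PP\NP))\N
    [5,6] "found" : (S\(N\NP))\NP

S\(N\NP)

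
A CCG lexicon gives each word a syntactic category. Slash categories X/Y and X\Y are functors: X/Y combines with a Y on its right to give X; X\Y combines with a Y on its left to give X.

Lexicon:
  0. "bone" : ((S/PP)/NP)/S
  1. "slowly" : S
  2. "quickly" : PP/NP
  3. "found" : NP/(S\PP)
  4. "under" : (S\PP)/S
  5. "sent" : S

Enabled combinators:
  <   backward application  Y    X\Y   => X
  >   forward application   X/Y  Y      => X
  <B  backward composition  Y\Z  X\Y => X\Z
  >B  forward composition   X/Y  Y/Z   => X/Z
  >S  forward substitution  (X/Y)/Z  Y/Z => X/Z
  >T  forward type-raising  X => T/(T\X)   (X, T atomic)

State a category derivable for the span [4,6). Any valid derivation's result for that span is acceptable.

[0,6] S   >
  [0,3] S/NP   >S
    [0,2] (S/PP)/NP   >
      [0,1] "bone" : ((S/PP)/NP)/S
      [1,2] "slowly" : S
    [2,3] "quickly" : PP/NP
  [3,6] NP   >
    [3,4] "found" : NP/(S\PP)
    [4,6] S\PP   >
      [4,5] "under" : (S\PP)/S
      [5,6] "sent" : S

S\PP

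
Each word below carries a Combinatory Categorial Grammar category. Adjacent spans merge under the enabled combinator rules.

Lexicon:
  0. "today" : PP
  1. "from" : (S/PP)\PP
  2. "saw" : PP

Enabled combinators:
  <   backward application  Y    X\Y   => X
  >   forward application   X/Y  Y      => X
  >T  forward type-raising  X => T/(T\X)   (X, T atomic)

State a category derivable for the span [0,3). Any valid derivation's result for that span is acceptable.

[0,3] S   >
  [0,2] S/PP   <
    [0,1] "today" : PP
    [1,2] "from" : (S/PP)\PP
  [2,3] "saw" : PP

S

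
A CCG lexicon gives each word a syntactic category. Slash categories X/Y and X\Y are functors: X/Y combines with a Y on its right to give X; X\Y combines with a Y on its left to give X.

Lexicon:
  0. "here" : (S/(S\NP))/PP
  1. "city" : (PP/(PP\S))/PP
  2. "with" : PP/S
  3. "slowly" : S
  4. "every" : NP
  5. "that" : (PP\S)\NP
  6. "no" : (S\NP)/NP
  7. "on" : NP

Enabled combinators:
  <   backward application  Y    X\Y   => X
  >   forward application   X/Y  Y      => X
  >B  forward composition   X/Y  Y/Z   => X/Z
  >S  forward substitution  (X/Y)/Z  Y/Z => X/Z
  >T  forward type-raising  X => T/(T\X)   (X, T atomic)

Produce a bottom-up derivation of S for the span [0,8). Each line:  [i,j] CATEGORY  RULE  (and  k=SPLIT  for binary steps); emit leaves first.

[0,8] S   >
  [0,6] S/(S\NP)   >
    [0,1] "here" : (S/(S\NP))/PP
    [1,6] PP   >
      [1,4] PP/(PP\S)   >
        [1,2] "city" : (PP/(PP\S))/PP
        [2,4] PP   >
          [2,3] "with" : PP/S
          [3,4] "slowly" : S
      [4,6] PP\S   <
        [4,5] "every" : NP
        [5,6] "that" : (PP\S)\NP
  [6,8] S\NP   >
    [6,7] "no" : (S\NP)/NP
    [7,8] "on" : NP

[0,1] (S/(S\NP))/PP  lex  "here"
[1,2] (PP/(PP\S))/PP  lex  "city"
[2,3] PP/S  lex  "with"
[3,4] S  lex  "slowly"
[2,4] PP  >  k=3
[1,4] PP/(PP\S)  >  k=2
[4,5] NP  lex  "every"
[5,6] (PP\S)\NP  lex  "that"
[4,6] PP\S  <  k=5
[1,6] PP  >  k=4
[0,6] S/(S\NP)  >  k=1
[6,7] (S\NP)/NP  lex  "no"
[7,8] NP  lex  "on"
[6,8] S\NP  >  k=7
[0,8] S  >  k=6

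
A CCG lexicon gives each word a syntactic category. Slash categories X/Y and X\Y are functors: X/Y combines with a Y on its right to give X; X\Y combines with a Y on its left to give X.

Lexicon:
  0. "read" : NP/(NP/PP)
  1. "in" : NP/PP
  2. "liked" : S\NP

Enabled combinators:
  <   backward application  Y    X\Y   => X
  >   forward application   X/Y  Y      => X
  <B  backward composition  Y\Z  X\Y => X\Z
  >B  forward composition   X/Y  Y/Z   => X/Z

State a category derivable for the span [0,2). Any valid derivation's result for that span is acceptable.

[0,3] S   <
  [0,2] NP   >
    [0,1] "read" : NP/(NP/PP)
    [1,2] "in" : NP/PP
  [2,3] "liked" : S\NP

NP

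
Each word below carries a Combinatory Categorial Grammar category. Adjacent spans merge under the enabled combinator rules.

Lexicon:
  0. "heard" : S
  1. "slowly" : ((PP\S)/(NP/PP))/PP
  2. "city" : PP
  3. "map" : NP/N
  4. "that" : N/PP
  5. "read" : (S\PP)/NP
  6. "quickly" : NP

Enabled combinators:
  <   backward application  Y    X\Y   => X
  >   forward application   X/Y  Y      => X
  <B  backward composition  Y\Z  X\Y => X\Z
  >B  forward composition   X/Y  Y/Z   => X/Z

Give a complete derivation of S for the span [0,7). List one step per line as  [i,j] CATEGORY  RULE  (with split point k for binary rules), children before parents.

[0,7] S   <
  [0,5] PP   <
    [0,1] "heard" : S
    [1,5] PP\S   >
      [1,3] (PP\S)/(NP/PP)   >
        [1,2] "slowly" : ((PP\S)/(NP/PP))/PP
        [2,3] "city" : PP
      [3,5] NP/PP   >B
        [3,4] "map" : NP/N
        [4,5] "that" : N/PP
  [5,7] S\PP   >
    [5,6] "read" : (S\PP)/NP
    [6,7] "quickly" : NP

[0,1] S  lex  "heard"
[1,2] ((PP\S)/(NP/PP))/PP  lex  "slowly"
[2,3] PP  lex  "city"
[1,3] (PP\S)/(NP/PP)  >  k=2
[3,4] NP/N  lex  "map"
[4,5] N/PP  lex  "that"
[3,5] NP/PP  >B  k=4
[1,5] PP\S  >  k=3
[0,5] PP  <  k=1
[5,6] (S\PP)/NP  lex  "read"
[6,7] NP  lex  "quickly"
[5,7] S\PP  >  k=6
[0,7] S  <  k=5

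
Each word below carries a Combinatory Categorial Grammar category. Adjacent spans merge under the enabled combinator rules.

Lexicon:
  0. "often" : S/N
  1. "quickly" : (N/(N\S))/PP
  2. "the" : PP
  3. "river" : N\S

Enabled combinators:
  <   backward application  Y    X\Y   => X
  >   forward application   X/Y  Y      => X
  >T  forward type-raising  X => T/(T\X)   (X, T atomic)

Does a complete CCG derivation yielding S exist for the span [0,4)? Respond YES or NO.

[0,4] S   >
  [0,1] "often" : S/N
  [1,4] N   >
    [1,3] N/(N\S)   >
      [1,2] "quickly" : (N/(N\S))/PP
      [2,3] "the" : PP
    [3,4] "river" : N\S

YES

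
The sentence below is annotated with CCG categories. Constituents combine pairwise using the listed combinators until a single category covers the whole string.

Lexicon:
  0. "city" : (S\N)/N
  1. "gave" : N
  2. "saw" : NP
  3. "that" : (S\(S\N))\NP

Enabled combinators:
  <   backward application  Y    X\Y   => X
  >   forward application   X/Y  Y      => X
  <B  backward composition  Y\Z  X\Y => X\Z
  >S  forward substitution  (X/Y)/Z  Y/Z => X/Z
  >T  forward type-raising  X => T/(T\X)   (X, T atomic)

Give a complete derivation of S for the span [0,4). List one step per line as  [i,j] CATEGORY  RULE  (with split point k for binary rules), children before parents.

[0,4] S   <
  [0,2] S\N   >
    [0,1] "city" : (S\N)/N
    [1,2] "gave" : N
  [2,4] S\(S\N)   <
    [2,3] "saw" : NP
    [3,4] "that" : (S\(S\N))\NP

[0,1] (S\N)/N  lex  "city"
[1,2] N  lex  "gave"
[0,2] S\N  >  k=1
[2,3] NP  lex  "saw"
[3,4] (S\(S\N))\NP  lex  "that"
[2,4] S\(S\N)  <  k=3
[0,4] S  <  k=2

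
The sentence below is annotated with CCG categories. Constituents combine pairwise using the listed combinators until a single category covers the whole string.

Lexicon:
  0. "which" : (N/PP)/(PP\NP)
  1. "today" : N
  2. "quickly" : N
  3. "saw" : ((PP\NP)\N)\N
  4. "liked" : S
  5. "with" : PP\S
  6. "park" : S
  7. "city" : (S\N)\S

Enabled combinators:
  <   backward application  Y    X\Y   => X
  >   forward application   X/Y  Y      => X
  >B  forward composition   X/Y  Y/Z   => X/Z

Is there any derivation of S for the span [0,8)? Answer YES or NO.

[0,8] S   <
  [0,6] N   >
    [0,4] N/PP   >
      [0,1] "which" : (N/PP)/(PP\NP)
      [1,4] PP\NP   <
        [1,2] "today" : N
        [2,4] (PP\NP)\N   <
          [2,3] "quickly" : N
          [3,4] "saw" : ((PP\NP)\N)\N
    [4,6] PP   <
      [4,5] "liked" : S
      [5,6] "with" : PP\S
  [6,8] S\N   <
    [6,7] "park" : S
    [7,8] "city" : (S\N)\S

YES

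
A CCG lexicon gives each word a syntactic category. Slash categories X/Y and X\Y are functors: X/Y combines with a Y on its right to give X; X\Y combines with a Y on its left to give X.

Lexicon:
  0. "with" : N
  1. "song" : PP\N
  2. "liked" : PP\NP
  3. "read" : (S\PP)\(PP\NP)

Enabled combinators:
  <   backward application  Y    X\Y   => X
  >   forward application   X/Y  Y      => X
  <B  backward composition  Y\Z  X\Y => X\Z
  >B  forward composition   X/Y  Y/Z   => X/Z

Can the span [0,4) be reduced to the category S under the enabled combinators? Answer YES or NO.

[0,4] S   <
  [0,2] PP   <
    [0,1] "with" : N
    [1,2] "song" : PP\N
  [2,4] S\PP   <
    [2,3] "liked" : PP\NP
    [3,4] "read" : (S\PP)\(PP\NP)

YES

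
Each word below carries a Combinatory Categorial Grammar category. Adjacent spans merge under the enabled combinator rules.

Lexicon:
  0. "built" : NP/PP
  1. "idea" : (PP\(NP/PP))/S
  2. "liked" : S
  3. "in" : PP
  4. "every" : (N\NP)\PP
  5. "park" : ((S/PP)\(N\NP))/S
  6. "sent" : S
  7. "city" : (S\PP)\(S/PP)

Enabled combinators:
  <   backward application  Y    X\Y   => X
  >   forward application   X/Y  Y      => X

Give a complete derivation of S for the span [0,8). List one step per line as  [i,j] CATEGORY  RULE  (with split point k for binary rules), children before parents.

[0,8] S   <
  [0,3] PP   <
    [0,1] "built" : NP/PP
    [1,3] PP\(NP/PP)   >
      [1,2] "idea" : (PP\(NP/PP))/S
      [2,3] "liked" : S
  [3,8] S\PP   <
    [3,7] S/PP   <
      [3,5] N\NP   <
        [3,4] "in" : PP
        [4,5] "every" : (N\NP)\PP
      [5,7] (S/PP)\(N\NP)   >
        [5,6] "park" : ((S/PP)\(N\NP))/S
        [6,7] "sent" : S
    [7,8] "city" : (S\PP)\(S/PP)

[0,1] NP/PP  lex  "built"
[1,2] (PP\(NP/PP))/S  lex  "idea"
[2,3] S  lex  "liked"
[1,3] PP\(NP/PP)  >  k=2
[0,3] PP  <  k=1
[3,4] PP  lex  "in"
[4,5] (N\NP)\PP  lex  "every"
[3,5] N\NP  <  k=4
[5,6] ((S/PP)\(N\NP))/S  lex  "park"
[6,7] S  lex  "sent"
[5,7] (S/PP)\(N\NP)  >  k=6
[3,7] S/PP  <  k=5
[7,8] (S\PP)\(S/PP)  lex  "city"
[3,8] S\PP  <  k=7
[0,8] S  <  k=3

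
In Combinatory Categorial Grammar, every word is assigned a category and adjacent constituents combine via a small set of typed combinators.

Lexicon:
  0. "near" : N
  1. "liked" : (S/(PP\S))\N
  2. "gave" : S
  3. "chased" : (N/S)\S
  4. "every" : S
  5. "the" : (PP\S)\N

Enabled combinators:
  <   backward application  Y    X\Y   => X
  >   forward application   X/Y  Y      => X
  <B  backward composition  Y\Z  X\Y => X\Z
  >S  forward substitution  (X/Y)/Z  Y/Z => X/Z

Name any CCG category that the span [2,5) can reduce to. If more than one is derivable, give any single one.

[0,6] S   >
  [0,2] S/(PP\S)   <
    [0,1] "near" : N
    [1,2] "liked" : (S/(PP\S))\N
  [2,6] PP\S   <
    [2,5] N   >
      [2,4] N/S   <
        [2,3] "gave" : S
        [3,4] "chased" : (N/S)\S
      [4,5] "every" : S
    [5,6] "the" : (PP\S)\N

N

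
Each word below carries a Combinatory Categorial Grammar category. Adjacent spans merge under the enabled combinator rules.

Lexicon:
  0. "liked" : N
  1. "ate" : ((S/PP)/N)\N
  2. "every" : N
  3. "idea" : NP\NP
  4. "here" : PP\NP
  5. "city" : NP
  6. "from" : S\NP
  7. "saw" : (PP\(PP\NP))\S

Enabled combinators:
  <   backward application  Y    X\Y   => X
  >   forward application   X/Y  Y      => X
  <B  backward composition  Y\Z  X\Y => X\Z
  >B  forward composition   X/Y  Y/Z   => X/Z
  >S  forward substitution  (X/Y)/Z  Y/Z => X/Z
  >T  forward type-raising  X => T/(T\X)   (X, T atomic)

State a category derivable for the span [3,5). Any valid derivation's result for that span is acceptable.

[0,8] S   >
  [0,3] S/PP   >
    [0,2] (S/PP)/N   <
      [0,1] "liked" : N
      [1,2] "ate" : ((S/PP)/N)\N
    [2,3] "every" : N
  [3,8] PP   <
    [3,5] PP\NP   <B
      [3,4] "idea" : NP\NP
      [4,5] "here" : PP\NP
    [5,8] PP\(PP\NP)   <
      [5,7] S   >
        [5,6] S/(S\NP)   >T
          [5,6] "city" : NP
        [6,7] "from" : S\NP
      [7,8] "saw" : (PP\(PP\NP))\S

PP\NP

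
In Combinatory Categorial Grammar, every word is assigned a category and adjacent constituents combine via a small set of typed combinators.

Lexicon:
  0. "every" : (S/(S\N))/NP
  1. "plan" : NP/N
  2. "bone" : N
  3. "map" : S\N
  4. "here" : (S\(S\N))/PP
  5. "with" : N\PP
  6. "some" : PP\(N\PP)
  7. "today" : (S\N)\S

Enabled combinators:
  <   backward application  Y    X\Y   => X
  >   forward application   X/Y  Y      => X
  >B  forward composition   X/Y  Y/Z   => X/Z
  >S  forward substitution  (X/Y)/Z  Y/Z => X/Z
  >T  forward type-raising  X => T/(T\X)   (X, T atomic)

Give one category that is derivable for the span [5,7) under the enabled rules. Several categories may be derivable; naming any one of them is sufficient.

[0,8] S   >
  [0,3] S/(S\N)   >
    [0,1] "every" : (S/(S\N))/NP
    [1,3] NP   >
      [1,2] "plan" : NP/N
      [2,3] "bone" : N
  [3,8] S\N   <
    [3,7] S   <
      [3,4] "map" : S\N
      [4,7] S\(S\N)   >
        [4,5] "here" : (S\(S\N))/PP
        [5,7] PP   <
          [5,6] "with" : N\PP
          [6,7] "some" : PP\(N\PP)
    [7,8] "today" : (S\N)\S

PP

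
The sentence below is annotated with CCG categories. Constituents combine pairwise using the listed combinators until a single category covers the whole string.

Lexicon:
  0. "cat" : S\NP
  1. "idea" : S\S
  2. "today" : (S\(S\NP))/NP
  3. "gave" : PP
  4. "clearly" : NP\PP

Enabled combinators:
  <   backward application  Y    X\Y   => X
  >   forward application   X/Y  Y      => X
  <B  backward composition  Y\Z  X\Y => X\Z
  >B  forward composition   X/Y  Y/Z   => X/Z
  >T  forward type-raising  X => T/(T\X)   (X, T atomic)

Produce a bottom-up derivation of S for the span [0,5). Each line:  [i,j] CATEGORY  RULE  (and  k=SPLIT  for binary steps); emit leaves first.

[0,1] S\NP  lex  "cat"
[1,2] S\S  lex  "idea"
[0,2] S\NP  <B  k=1
[2,3] (S\(S\NP))/NP  lex  "today"
[3,4] PP  lex  "gave"
[3,4] NP/(NP\PP)  >T
[4,5] NP\PP  lex  "clearly"
[3,5] NP  >  k=4
[2,5] S\(S\NP)  >  k=3
[0,5] S  <  k=2

[0,5] S   <
  [0,2] S\NP   <B
    [0,1] "cat" : S\NP
    [1,2] "idea" : S\S
  [2,5] S\(S\NP)   >
    [2,3] "today" : (S\(S\NP))/NP
    [3,5] NP   >
      [3,4] NP/(NP\PP)   >T
        [3,4] "gave" : PP
      [4,5] "clearly" : NP\PP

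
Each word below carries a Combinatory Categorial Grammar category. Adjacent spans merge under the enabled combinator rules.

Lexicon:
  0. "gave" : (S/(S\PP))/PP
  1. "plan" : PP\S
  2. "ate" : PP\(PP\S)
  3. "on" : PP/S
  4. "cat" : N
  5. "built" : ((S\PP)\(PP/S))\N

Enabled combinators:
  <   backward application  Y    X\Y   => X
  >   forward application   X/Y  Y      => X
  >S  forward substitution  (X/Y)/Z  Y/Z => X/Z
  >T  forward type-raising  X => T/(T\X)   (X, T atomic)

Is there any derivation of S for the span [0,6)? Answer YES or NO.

[0,6] S   >
  [0,3] S/(S\PP)   >
    [0,1] "gave" : (S/(S\PP))/PP
    [1,3] PP   <
      [1,2] "plan" : PP\S
      [2,3] "ate" : PP\(PP\S)
  [3,6] S\PP   <
    [3,4] "on" : PP/S
    [4,6] (S\PP)\(PP/S)   <
      [4,5] "cat" : N
      [5,6] "built" : ((S\PP)\(PP/S))\N

YES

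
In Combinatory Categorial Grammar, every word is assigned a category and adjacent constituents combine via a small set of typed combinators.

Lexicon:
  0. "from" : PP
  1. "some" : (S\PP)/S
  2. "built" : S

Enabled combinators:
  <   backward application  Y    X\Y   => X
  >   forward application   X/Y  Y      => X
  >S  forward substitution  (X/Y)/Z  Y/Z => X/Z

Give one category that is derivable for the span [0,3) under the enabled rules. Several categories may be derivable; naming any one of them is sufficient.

[0,3] S   <
  [0,1] "from" : PP
  [1,3] S\PP   >
    [1,2] "some" : (S\PP)/S
    [2,3] "built" : S

S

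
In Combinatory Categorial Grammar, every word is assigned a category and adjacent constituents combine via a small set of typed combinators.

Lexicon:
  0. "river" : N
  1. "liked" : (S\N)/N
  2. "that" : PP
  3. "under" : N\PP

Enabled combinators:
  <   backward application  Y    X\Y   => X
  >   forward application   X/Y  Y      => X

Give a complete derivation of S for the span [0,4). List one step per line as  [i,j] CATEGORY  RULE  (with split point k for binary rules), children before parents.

[0,4] S   <
  [0,1] "river" : N
  [1,4] S\N   >
    [1,2] "liked" : (S\N)/N
    [2,4] N   <
      [2,3] "that" : PP
      [3,4] "under" : N\PP

[0,1] N  lex  "river"
[1,2] (S\N)/N  lex  "liked"
[2,3] PP  lex  "that"
[3,4] N\PP  lex  "under"
[2,4] N  <  k=3
[1,4] S\N  >  k=2
[0,4] S  <  k=1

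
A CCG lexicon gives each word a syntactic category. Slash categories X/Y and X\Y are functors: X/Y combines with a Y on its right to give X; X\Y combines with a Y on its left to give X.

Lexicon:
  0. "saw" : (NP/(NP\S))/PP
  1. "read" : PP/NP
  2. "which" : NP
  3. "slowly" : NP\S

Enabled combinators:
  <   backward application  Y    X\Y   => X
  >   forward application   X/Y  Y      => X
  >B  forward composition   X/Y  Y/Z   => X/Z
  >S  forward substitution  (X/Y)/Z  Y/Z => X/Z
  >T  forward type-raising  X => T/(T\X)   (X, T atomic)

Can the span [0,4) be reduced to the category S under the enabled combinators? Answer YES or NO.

NO

(NP/(NP\S))/PP PP/NP NP NP\S
CKY chart[0,4] = {N/(N\NP), NP, NP/(NP\NP), PP/(PP\NP), S/(S\NP)}; S ∉ chart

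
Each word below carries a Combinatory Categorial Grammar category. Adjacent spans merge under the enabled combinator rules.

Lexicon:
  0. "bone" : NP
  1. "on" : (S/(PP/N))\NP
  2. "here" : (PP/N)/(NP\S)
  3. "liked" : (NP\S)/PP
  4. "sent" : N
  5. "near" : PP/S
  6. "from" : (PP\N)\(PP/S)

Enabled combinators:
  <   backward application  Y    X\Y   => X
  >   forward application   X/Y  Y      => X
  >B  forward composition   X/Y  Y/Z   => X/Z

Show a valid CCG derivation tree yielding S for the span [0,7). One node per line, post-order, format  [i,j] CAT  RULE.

[0,1] NP  lex  "bone"
[1,2] (S/(PP/N))\NP  lex  "on"
[0,2] S/(PP/N)  <  k=1
[2,3] (PP/N)/(NP\S)  lex  "here"
[3,4] (NP\S)/PP  lex  "liked"
[4,5] N  lex  "sent"
[5,6] PP/S  lex  "near"
[6,7] (PP\N)\(PP/S)  lex  "from"
[5,7] PP\N  <  k=6
[4,7] PP  <  k=5
[3,7] NP\S  >  k=4
[2,7] PP/N  >  k=3
[0,7] S  >  k=2

[0,7] S   >
  [0,2] S/(PP/N)   <
    [0,1] "bone" : NP
    [1,2] "on" : (S/(PP/N))\NP
  [2,7] PP/N   >
    [2,3] "here" : (PP/N)/(NP\S)
    [3,7] NP\S   >
      [3,4] "liked" : (NP\S)/PP
      [4,7] PP   <
        [4,5] "sent" : N
        [5,7] PP\N   <
          [5,6] "near" : PP/S
          [6,7] "from" : (PP\N)\(PP/S)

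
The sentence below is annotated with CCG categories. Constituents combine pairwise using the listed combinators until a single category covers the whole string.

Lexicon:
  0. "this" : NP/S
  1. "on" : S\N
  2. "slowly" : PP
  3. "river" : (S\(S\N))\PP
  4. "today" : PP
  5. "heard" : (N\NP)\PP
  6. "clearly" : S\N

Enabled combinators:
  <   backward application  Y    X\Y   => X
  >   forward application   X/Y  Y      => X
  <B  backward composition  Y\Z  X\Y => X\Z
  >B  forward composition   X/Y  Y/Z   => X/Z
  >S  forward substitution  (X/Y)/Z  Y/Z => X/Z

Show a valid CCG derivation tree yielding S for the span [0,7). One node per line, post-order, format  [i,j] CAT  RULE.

[0,1] NP/S  lex  "this"
[1,2] S\N  lex  "on"
[2,3] PP  lex  "slowly"
[3,4] (S\(S\N))\PP  lex  "river"
[2,4] S\(S\N)  <  k=3
[1,4] S  <  k=2
[0,4] NP  >  k=1
[4,5] PP  lex  "today"
[5,6] (N\NP)\PP  lex  "heard"
[4,6] N\NP  <  k=5
[6,7] S\N  lex  "clearly"
[4,7] S\NP  <B  k=6
[0,7] S  <  k=4

[0,7] S   <
  [0,4] NP   >
    [0,1] "this" : NP/S
    [1,4] S   <
      [1,2] "on" : S\N
      [2,4] S\(S\N)   <
        [2,3] "slowly" : PP
        [3,4] "river" : (S\(S\N))\PP
  [4,7] S\NP   <B
    [4,6] N\NP   <
      [4,5] "today" : PP
      [5,6] "heard" : (N\NP)\PP
    [6,7] "clearly" : S\N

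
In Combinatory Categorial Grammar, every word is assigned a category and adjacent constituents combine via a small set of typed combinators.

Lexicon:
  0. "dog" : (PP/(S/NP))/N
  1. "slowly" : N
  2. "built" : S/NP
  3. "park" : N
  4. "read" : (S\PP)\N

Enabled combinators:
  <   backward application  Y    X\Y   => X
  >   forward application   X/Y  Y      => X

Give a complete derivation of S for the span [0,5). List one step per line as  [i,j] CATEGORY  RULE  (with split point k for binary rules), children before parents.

[0,1] (PP/(S/NP))/N  lex  "dog"
[1,2] N  lex  "slowly"
[0,2] PP/(S/NP)  >  k=1
[2,3] S/NP  lex  "built"
[0,3] PP  >  k=2
[3,4] N  lex  "park"
[4,5] (S\PP)\N  lex  "read"
[3,5] S\PP  <  k=4
[0,5] S  <  k=3

[0,5] S   <
  [0,3] PP   >
    [0,2] PP/(S/NP)   >
      [0,1] "dog" : (PP/(S/NP))/N
      [1,2] "slowly" : N
    [2,3] "built" : S/NP
  [3,5] S\PP   <
    [3,4] "park" : N
    [4,5] "read" : (S\PP)\N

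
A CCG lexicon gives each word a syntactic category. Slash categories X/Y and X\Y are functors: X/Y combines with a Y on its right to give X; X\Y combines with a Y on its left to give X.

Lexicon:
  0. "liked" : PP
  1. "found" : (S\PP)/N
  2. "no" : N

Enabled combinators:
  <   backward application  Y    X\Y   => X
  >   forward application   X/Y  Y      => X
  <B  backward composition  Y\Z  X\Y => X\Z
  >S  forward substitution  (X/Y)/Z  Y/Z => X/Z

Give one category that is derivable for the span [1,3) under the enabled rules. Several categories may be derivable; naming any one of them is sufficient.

S\PP

[0,3] S   <
  [0,1] "liked" : PP
  [1,3] S\PP   >
    [1,2] "found" : (S\PP)/N
    [2,3] "no" : N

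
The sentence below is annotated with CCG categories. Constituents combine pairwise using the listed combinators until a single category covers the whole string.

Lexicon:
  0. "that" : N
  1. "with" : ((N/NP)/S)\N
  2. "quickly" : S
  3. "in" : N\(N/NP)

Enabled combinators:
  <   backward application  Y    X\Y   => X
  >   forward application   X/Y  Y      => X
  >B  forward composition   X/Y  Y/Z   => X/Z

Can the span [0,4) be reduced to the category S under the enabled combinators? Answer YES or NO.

N ((N/NP)/S)\N S N\(N/NP)
CKY chart[0,4] = {N}; S ∉ chart

NO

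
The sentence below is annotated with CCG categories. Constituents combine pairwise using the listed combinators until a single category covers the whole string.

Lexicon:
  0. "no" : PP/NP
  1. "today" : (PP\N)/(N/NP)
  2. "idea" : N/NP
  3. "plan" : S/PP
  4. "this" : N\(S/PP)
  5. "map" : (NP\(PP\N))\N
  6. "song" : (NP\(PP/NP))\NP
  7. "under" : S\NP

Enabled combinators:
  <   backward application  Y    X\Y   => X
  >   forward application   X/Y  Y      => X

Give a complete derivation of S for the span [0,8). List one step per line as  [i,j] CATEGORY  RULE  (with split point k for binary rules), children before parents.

[0,8] S   <
  [0,7] NP   <
    [0,1] "no" : PP/NP
    [1,7] NP\(PP/NP)   <
      [1,6] NP   <
        [1,3] PP\N   >
          [1,2] "today" : (PP\N)/(N/NP)
          [2,3] "idea" : N/NP
        [3,6] NP\(PP\N)   <
          [3,5] N   <
            [3,4] "plan" : S/PP
            [4,5] "this" : N\(S/PP)
          [5,6] "map" : (NP\(PP\N))\N
      [6,7] "song" : (NP\(PP/NP))\NP
  [7,8] "under" : S\NP

[0,1] PP/NP  lex  "no"
[1,2] (PP\N)/(N/NP)  lex  "today"
[2,3] N/NP  lex  "idea"
[1,3] PP\N  >  k=2
[3,4] S/PP  lex  "plan"
[4,5] N\(S/PP)  lex  "this"
[3,5] N  <  k=4
[5,6] (NP\(PP\N))\N  lex  "map"
[3,6] NP\(PP\N)  <  k=5
[1,6] NP  <  k=3
[6,7] (NP\(PP/NP))\NP  lex  "song"
[1,7] NP\(PP/NP)  <  k=6
[0,7] NP  <  k=1
[7,8] S\NP  lex  "under"
[0,8] S  <  k=7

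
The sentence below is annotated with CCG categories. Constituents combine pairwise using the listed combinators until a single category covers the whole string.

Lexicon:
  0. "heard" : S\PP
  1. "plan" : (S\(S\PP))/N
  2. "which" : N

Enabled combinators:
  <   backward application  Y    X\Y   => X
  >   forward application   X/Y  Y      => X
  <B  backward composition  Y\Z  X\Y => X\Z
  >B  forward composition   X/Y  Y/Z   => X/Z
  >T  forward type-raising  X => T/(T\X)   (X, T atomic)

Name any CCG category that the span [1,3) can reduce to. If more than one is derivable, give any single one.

S\(S\PP)

[0,3] S   <
  [0,1] "heard" : S\PP
  [1,3] S\(S\PP)   >
    [1,2] "plan" : (S\(S\PP))/N
    [2,3] "which" : N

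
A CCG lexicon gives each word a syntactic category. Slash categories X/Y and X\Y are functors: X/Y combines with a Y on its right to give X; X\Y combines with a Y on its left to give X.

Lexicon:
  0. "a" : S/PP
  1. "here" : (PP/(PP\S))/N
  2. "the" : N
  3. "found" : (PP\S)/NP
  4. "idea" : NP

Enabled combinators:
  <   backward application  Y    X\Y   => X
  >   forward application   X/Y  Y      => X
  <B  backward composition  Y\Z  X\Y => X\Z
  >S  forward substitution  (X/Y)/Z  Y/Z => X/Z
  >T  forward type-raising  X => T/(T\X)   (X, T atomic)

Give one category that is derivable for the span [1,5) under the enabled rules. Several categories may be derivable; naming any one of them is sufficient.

[0,5] S   >
  [0,1] "a" : S/PP
  [1,5] PP   >
    [1,3] PP/(PP\S)   >
      [1,2] "here" : (PP/(PP\S))/N
      [2,3] "the" : N
    [3,5] PP\S   >
      [3,4] "found" : (PP\S)/NP
      [4,5] "idea" : NP

PP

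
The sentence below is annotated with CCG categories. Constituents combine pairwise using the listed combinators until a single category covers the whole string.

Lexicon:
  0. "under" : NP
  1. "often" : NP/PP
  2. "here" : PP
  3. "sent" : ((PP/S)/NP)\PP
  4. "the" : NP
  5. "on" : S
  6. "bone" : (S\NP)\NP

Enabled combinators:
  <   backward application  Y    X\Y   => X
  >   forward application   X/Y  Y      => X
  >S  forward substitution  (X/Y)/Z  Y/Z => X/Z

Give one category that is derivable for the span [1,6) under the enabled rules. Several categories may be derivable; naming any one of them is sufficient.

[0,7] S   <
  [0,1] "under" : NP
  [1,7] S\NP   <
    [1,6] NP   >
      [1,2] "often" : NP/PP
      [2,6] PP   >
        [2,5] PP/S   >
          [2,4] (PP/S)/NP   <
            [2,3] "here" : PP
            [3,4] "sent" : ((PP/S)/NP)\PP
          [4,5] "the" : NP
        [5,6] "on" : S
    [6,7] "bone" : (S\NP)\NP

NP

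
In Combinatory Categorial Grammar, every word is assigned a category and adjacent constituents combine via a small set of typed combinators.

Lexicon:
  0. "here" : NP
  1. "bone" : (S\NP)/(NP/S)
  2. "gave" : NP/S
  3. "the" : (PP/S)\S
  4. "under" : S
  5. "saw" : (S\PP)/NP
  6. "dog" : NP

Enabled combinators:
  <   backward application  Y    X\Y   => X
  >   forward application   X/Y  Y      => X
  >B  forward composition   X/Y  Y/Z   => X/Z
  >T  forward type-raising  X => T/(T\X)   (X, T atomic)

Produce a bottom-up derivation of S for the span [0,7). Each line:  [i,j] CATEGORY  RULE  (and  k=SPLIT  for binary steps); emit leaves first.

[0,7] S   <
  [0,5] PP   >
    [0,4] PP/S   <
      [0,3] S   >
        [0,1] S/(S\NP)   >T
          [0,1] "here" : NP
        [1,3] S\NP   >
          [1,2] "bone" : (S\NP)/(NP/S)
          [2,3] "gave" : NP/S
      [3,4] "the" : (PP/S)\S
    [4,5] "under" : S
  [5,7] S\PP   >
    [5,6] "saw" : (S\PP)/NP
    [6,7] "dog" : NP

[0,1] NP  lex  "here"
[0,1] S/(S\NP)  >T
[1,2] (S\NP)/(NP/S)  lex  "bone"
[2,3] NP/S  lex  "gave"
[1,3] S\NP  >  k=2
[0,3] S  >  k=1
[3,4] (PP/S)\S  lex  "the"
[0,4] PP/S  <  k=3
[4,5] S  lex  "under"
[0,5] PP  >  k=4
[5,6] (S\PP)/NP  lex  "saw"
[6,7] NP  lex  "dog"
[5,7] S\PP  >  k=6
[0,7] S  <  k=5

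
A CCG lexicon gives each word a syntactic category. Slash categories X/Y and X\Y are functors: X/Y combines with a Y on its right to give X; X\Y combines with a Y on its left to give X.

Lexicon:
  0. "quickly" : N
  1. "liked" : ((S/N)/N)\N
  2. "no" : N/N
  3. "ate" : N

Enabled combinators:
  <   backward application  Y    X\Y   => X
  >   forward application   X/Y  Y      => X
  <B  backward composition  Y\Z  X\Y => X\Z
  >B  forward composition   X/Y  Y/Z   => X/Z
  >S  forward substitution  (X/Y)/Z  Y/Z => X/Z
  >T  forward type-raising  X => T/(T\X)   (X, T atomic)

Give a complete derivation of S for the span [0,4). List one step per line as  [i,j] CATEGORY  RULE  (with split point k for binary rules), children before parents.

[0,1] N  lex  "quickly"
[1,2] ((S/N)/N)\N  lex  "liked"
[0,2] (S/N)/N  <  k=1
[2,3] N/N  lex  "no"
[0,3] S/N  >S  k=2
[3,4] N  lex  "ate"
[0,4] S  >  k=3

[0,4] S   >
  [0,3] S/N   >S
    [0,2] (S/N)/N   <
      [0,1] "quickly" : N
      [1,2] "liked" : ((S/N)/N)\N
    [2,3] "no" : N/N
  [3,4] "ate" : N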